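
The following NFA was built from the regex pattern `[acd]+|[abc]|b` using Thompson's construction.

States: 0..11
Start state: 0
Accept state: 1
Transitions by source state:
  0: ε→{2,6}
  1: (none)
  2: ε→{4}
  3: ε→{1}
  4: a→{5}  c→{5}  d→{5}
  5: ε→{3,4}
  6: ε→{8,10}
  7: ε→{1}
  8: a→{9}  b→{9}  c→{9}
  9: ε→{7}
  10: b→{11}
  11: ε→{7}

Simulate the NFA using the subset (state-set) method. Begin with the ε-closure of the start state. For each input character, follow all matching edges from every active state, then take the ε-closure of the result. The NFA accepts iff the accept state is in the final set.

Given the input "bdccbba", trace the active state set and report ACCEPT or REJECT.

Answer: REJECT

Trace:
S₀ = ε-closure({0}) = {0,2,4,6,8,10}
'b' @ 1: {1,7,9,11}  ✓accept
'd' @ 2: {}  — state set empty
rest 'ccbba' ignored (set empty)
end set {} — state 1 not in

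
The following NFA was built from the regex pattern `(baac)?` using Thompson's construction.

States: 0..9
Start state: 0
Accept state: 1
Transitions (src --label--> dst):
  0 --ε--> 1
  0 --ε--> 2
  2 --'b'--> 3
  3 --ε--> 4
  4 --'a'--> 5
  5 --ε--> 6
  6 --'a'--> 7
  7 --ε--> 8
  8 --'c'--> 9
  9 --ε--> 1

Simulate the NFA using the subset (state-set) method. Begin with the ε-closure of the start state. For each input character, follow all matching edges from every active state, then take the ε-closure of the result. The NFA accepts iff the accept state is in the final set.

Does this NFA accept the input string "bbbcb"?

initial (ε-close {0}): {0,1,2}
'b' @ 1: {3,4}
'b' @ 2: {}  — no active states
rest 'bcb' ignored (set empty)
end set {} — state 1 not in

Answer: REJECT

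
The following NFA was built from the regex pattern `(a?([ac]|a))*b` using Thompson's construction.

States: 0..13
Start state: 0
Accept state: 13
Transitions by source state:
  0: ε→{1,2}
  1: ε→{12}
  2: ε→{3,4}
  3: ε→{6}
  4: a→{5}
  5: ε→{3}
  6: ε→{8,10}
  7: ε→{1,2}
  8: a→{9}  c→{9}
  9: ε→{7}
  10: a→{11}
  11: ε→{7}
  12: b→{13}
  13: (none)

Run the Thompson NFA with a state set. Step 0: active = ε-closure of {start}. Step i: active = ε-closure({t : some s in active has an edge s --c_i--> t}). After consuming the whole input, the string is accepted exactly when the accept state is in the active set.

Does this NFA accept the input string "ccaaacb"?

initial (ε-close {0}): {0,1,2,3,4,6,8,10,12}
'c' @ 1: {1,2,3,4,6,7,8,9,10,12}
'c' @ 2: {1,2,3,4,6,7,8,9,10,12}
'a' @ 3: {1,2,3,4,5,6,7,8,9,10,11,12}
'a' @ 4: {1,2,3,4,5,6,7,8,9,10,11,12}
'a' @ 5: {1,2,3,4,5,6,7,8,9,10,11,12}
'c' @ 6: {1,2,3,4,6,7,8,9,10,12}
'b' @ 7: {13}  (accept∈set)
after full input: {13}  (accept=13 in)

Answer: ACCEPT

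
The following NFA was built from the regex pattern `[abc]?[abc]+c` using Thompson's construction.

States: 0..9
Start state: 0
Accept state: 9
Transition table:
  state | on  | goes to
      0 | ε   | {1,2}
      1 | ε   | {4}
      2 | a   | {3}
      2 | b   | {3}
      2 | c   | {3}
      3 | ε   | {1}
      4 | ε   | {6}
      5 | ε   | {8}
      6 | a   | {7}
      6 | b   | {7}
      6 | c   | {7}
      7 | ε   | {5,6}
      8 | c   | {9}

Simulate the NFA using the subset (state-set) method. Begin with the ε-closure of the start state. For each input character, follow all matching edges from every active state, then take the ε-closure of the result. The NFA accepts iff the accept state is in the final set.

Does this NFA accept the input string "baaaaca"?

Answer: REJECT

Derivation:
start: ε-closure({0}) = {0,1,2,4,6}
'b' @ 1: {1,3,4,5,6,7,8}
'a' @ 2: {5,6,7,8}
'a' @ 3: {5,6,7,8}
'a' @ 4: {5,6,7,8}
'a' @ 5: {5,6,7,8}
'c' @ 6: {5,6,7,8,9}  ✓accept
'a' @ 7: {5,6,7,8}
after full input: {5,6,7,8}  (accept=9 not in)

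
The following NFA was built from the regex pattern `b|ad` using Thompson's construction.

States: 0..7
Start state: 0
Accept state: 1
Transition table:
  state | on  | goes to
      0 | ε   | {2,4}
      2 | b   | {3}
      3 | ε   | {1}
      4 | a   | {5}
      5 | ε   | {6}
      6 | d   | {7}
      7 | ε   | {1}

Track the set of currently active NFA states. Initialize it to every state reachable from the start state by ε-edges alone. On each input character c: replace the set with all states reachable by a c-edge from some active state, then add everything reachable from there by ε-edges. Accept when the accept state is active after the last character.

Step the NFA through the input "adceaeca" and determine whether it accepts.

Answer: REJECT

Trace:
start: ε-closure({0}) = {0,2,4}
'a' @ 1: {5,6}
'd' @ 2: {1,7}  [accepting]
'c' @ 3: {}  — state set empty
rest 'eaeca' ignored (set empty)
final: {}; accept 1 not in set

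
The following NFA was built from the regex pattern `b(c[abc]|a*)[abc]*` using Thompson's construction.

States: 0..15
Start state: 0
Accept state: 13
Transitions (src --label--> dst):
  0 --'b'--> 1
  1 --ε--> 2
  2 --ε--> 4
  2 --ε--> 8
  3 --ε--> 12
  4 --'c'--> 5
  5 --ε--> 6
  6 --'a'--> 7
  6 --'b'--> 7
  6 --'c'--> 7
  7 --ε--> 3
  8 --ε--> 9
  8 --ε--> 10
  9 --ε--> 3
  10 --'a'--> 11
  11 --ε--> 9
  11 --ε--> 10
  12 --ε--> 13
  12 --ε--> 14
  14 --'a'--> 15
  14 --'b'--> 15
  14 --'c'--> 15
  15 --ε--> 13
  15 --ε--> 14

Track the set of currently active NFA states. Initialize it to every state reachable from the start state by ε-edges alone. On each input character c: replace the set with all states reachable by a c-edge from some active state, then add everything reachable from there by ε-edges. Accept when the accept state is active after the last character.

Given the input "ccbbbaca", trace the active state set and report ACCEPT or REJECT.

S₀ = ε-closure({0}) = {0}
'c' @ 1: {}  — no active states
rest 'cbbbaca' ignored (set empty)
final: {}; accept 13 not in set

Answer: REJECT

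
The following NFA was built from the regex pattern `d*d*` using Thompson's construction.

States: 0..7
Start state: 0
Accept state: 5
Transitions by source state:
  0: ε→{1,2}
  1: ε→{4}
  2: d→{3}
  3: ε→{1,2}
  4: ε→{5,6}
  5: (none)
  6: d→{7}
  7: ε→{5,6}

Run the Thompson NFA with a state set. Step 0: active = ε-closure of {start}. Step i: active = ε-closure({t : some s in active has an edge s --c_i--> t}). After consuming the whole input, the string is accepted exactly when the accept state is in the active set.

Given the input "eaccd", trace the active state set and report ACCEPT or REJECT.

Answer: REJECT

Derivation:
S₀ = ε-closure({0}) = {0,1,2,4,5,6}
'e' @ 1: {}  — dead — no transitions
rest 'accd' ignored (set empty)
after full input: {}  (accept=5 not in)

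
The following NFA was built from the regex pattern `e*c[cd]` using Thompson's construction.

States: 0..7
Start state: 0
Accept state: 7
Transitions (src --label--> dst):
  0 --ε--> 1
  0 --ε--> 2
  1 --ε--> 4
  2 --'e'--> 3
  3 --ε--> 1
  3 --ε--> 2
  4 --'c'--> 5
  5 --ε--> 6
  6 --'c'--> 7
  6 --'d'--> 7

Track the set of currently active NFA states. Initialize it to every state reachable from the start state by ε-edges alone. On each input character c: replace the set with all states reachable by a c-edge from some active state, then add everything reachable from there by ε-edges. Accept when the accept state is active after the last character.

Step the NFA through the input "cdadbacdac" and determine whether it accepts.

S₀ = ε-closure({0}) = {0,1,2,4}
'c' @ 1: {5,6}
'd' @ 2: {7}  (accept∈set)
'a' @ 3: {}  — dead — no transitions
rest 'dbacdac' ignored (set empty)
end set {} — state 7 not in

Answer: REJECT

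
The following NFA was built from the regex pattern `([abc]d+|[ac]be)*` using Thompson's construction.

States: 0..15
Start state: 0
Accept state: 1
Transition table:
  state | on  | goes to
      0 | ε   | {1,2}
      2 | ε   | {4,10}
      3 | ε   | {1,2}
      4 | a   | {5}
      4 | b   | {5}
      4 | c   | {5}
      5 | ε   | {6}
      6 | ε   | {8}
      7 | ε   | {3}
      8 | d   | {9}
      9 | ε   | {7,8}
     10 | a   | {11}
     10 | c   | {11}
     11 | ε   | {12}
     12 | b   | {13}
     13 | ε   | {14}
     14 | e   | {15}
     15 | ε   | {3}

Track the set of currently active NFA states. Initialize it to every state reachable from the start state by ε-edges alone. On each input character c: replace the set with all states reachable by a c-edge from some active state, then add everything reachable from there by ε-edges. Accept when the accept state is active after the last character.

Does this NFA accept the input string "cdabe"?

Answer: ACCEPT

Steps:
initial (ε-close {0}): {0,1,2,4,10}
'c' @ 1: {5,6,8,11,12}
'd' @ 2: {1,2,3,4,7,8,9,10}  ✓accept
'a' @ 3: {5,6,8,11,12}
'b' @ 4: {13,14}
'e' @ 5: {1,2,3,4,10,15}  ✓accept
final: {1,2,3,4,10,15}; accept 1 in set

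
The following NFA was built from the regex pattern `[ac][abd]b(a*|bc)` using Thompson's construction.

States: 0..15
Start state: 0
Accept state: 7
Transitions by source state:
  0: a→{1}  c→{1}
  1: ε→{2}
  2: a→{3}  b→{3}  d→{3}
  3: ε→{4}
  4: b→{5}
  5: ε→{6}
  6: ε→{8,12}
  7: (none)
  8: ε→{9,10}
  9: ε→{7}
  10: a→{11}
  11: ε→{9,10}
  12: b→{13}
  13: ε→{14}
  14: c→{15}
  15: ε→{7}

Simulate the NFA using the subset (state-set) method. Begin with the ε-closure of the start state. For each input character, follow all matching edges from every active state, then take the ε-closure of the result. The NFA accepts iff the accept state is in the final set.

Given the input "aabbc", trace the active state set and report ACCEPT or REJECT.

initial (ε-close {0}): {0}
'a' @ 1: {1,2}
'a' @ 2: {3,4}
'b' @ 3: {5,6,7,8,9,10,12}  ✓accept
'b' @ 4: {13,14}
'c' @ 5: {7,15}  ✓accept
final: {7,15}; accept 7 in set

Answer: ACCEPT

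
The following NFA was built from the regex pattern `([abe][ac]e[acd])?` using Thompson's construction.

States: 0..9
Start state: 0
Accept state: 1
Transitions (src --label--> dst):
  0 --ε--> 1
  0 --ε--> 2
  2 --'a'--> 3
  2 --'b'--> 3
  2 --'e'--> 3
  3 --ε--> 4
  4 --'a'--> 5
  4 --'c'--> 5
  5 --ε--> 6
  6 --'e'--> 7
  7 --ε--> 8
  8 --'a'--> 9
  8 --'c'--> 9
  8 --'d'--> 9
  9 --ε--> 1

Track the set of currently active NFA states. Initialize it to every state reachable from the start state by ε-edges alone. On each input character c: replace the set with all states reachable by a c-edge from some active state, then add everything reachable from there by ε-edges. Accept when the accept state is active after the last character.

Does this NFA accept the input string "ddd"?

S₀ = ε-closure({0}) = {0,1,2}
'd' @ 1: {}  — no active states
rest 'dd' ignored (set empty)
final: {}; accept 1 not in set

Answer: REJECT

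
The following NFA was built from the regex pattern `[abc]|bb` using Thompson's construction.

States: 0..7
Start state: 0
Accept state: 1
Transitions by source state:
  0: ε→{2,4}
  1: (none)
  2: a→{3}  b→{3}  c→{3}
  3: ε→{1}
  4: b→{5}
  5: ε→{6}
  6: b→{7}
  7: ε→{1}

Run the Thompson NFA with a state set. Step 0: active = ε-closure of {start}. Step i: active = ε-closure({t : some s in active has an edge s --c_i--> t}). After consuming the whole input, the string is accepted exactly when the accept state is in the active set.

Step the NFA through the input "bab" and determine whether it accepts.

S₀ = ε-closure({0}) = {0,2,4}
'b' @ 1: {1,3,5,6}  [accepting]
'a' @ 2: {}  — state set empty
rest 'b' ignored (set empty)
final: {}; accept 1 not in set

Answer: REJECT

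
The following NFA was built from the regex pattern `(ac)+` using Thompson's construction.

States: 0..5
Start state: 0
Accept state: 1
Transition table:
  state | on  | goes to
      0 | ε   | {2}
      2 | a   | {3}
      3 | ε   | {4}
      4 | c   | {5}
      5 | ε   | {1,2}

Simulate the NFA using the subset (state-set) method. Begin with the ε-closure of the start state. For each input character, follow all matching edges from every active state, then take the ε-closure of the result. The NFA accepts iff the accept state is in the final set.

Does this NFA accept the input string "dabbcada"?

S₀ = ε-closure({0}) = {0,2}
'd' @ 1: {}  — dead — no transitions
rest 'abbcada' ignored (set empty)
after full input: {}  (accept=1 not in)

Answer: REJECT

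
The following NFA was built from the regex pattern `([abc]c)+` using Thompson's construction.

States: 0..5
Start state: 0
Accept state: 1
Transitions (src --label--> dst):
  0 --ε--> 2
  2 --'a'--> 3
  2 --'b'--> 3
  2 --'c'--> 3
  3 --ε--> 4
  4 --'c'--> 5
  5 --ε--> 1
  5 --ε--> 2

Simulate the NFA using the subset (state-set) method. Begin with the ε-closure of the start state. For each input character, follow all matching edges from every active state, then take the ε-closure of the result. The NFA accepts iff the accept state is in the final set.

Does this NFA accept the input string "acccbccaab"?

Answer: REJECT

Derivation:
initial (ε-close {0}): {0,2}
'a' @ 1: {3,4}
'c' @ 2: {1,2,5}  (accept∈set)
'c' @ 3: {3,4}
'c' @ 4: {1,2,5}  (accept∈set)
'b' @ 5: {3,4}
'c' @ 6: {1,2,5}  (accept∈set)
'c' @ 7: {3,4}
'a' @ 8: {}  — no active states
rest 'ab' ignored (set empty)
after full input: {}  (accept=1 not in)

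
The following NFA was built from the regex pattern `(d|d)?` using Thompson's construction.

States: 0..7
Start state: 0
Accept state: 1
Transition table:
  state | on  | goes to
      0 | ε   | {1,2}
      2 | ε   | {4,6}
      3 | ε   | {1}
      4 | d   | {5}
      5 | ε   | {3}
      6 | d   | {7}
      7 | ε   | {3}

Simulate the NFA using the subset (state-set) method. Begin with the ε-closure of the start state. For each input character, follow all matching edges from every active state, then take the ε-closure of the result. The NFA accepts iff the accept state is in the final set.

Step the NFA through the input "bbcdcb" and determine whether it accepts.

Answer: REJECT

Steps:
S₀ = ε-closure({0}) = {0,1,2,4,6}
'b' @ 1: {}  — dead — no transitions
rest 'bcdcb' ignored (set empty)
end set {} — state 1 not in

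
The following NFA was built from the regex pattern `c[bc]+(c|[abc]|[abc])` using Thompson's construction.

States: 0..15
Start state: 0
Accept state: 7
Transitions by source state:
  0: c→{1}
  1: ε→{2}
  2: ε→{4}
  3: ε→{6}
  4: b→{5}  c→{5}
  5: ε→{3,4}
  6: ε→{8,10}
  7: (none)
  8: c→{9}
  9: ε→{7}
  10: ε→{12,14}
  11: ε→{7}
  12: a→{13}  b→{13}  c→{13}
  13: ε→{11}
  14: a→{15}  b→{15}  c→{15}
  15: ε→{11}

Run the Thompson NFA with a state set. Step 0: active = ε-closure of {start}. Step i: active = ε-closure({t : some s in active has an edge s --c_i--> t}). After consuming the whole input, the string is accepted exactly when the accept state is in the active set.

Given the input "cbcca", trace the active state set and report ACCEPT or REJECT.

initial (ε-close {0}): {0}
'c' @ 1: {1,2,4}
'b' @ 2: {3,4,5,6,8,10,12,14}
'c' @ 3: {3,4,5,6,7,8,9,10,11,12,13,14,15}  [accepting]
'c' @ 4: {3,4,5,6,7,8,9,10,11,12,13,14,15}  [accepting]
'a' @ 5: {7,11,13,15}  [accepting]
final: {7,11,13,15}; accept 7 in set

Answer: ACCEPT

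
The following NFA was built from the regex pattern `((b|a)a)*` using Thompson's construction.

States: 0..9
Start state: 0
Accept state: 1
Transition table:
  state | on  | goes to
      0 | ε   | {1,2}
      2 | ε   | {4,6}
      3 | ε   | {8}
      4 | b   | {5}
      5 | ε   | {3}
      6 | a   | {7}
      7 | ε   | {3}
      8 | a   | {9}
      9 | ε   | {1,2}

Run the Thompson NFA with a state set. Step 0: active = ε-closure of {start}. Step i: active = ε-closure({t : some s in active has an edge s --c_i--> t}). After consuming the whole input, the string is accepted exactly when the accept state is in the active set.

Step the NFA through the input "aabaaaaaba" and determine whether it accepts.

Answer: ACCEPT

Derivation:
initial (ε-close {0}): {0,1,2,4,6}
'a' @ 1: {3,7,8}
'a' @ 2: {1,2,4,6,9}  (accept∈set)
'b' @ 3: {3,5,8}
'a' @ 4: {1,2,4,6,9}  (accept∈set)
'a' @ 5: {3,7,8}
'a' @ 6: {1,2,4,6,9}  (accept∈set)
'a' @ 7: {3,7,8}
'a' @ 8: {1,2,4,6,9}  (accept∈set)
'b' @ 9: {3,5,8}
'a' @ 10: {1,2,4,6,9}  (accept∈set)
final: {1,2,4,6,9}; accept 1 in set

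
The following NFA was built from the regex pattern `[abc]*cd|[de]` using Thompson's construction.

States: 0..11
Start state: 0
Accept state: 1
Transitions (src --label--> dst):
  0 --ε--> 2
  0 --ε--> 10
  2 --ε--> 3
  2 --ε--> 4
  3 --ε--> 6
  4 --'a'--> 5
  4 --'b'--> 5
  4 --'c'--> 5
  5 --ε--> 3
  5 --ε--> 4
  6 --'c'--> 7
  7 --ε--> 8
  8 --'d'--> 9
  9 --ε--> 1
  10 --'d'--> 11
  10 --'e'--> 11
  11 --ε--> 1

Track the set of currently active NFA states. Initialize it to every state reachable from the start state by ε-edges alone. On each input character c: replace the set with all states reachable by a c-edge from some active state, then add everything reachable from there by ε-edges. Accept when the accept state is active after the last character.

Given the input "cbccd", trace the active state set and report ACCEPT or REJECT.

Answer: ACCEPT

Derivation:
initial (ε-close {0}): {0,2,3,4,6,10}
'c' @ 1: {3,4,5,6,7,8}
'b' @ 2: {3,4,5,6}
'c' @ 3: {3,4,5,6,7,8}
'c' @ 4: {3,4,5,6,7,8}
'd' @ 5: {1,9}  (accept∈set)
end set {1,9} — state 1 in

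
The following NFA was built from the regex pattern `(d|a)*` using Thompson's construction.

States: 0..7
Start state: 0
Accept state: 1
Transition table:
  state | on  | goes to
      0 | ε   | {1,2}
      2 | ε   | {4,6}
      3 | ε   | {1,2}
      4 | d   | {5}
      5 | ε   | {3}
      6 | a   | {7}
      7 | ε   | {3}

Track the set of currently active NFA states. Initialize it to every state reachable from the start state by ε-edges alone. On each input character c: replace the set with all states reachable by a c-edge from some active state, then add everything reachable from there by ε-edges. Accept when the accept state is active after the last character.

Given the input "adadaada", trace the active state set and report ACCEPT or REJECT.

Answer: ACCEPT

Trace:
initial (ε-close {0}): {0,1,2,4,6}
'a' @ 1: {1,2,3,4,6,7}  ✓accept
'd' @ 2: {1,2,3,4,5,6}  ✓accept
'a' @ 3: {1,2,3,4,6,7}  ✓accept
'd' @ 4: {1,2,3,4,5,6}  ✓accept
'a' @ 5: {1,2,3,4,6,7}  ✓accept
'a' @ 6: {1,2,3,4,6,7}  ✓accept
'd' @ 7: {1,2,3,4,5,6}  ✓accept
'a' @ 8: {1,2,3,4,6,7}  ✓accept
after full input: {1,2,3,4,6,7}  (accept=1 in)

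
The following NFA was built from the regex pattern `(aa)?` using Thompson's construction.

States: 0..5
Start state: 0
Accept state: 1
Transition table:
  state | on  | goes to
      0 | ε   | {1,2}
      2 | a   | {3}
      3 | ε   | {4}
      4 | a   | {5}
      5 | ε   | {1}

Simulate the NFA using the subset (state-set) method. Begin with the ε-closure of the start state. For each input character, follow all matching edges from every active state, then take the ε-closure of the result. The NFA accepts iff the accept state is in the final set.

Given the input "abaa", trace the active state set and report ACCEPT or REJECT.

initial (ε-close {0}): {0,1,2}
'a' @ 1: {3,4}
'b' @ 2: {}  — dead — no transitions
rest 'aa' ignored (set empty)
end set {} — state 1 not in

Answer: REJECT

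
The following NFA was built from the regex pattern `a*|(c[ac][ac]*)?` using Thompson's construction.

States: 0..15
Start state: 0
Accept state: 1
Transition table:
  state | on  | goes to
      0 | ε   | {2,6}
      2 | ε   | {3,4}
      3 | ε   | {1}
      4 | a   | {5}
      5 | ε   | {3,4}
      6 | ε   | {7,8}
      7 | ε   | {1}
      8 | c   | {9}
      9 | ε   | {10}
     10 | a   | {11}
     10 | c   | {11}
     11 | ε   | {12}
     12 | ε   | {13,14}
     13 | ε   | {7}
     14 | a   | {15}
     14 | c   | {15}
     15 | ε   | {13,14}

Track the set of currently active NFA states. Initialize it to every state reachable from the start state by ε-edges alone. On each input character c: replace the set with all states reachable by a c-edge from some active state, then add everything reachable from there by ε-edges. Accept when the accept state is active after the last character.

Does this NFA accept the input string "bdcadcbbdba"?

Answer: REJECT

Derivation:
start: ε-closure({0}) = {0,1,2,3,4,6,7,8}
'b' @ 1: {}  — no active states
rest 'dcadcbbdba' ignored (set empty)
final: {}; accept 1 not in set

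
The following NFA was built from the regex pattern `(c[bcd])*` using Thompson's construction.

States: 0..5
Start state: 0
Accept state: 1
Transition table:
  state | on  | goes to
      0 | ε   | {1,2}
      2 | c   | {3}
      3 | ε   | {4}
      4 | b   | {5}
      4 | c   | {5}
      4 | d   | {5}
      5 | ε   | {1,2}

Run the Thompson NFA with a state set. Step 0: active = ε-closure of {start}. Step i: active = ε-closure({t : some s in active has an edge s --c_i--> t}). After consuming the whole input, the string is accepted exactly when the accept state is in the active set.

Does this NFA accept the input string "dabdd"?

Answer: REJECT

Derivation:
initial (ε-close {0}): {0,1,2}
'd' @ 1: {}  — state set empty
rest 'abdd' ignored (set empty)
after full input: {}  (accept=1 not in)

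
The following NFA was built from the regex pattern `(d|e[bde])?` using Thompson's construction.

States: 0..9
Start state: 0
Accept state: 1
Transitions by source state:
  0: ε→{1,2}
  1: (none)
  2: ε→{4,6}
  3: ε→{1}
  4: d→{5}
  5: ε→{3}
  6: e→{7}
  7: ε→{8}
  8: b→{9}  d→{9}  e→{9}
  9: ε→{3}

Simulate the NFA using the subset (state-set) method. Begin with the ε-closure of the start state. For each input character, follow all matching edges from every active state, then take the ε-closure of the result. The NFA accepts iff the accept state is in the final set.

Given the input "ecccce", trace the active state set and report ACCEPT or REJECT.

Answer: REJECT

Steps:
S₀ = ε-closure({0}) = {0,1,2,4,6}
'e' @ 1: {7,8}
'c' @ 2: {}  — dead — no transitions
rest 'ccce' ignored (set empty)
end set {} — state 1 not in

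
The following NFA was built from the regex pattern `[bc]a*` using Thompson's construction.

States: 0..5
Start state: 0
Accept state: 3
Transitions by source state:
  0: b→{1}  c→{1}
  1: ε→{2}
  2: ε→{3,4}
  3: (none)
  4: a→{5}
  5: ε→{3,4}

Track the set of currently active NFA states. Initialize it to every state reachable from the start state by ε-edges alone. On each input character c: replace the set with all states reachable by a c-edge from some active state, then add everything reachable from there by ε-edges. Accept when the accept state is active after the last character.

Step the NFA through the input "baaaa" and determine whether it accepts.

S₀ = ε-closure({0}) = {0}
'b' @ 1: {1,2,3,4}  (accept∈set)
'a' @ 2: {3,4,5}  (accept∈set)
'a' @ 3: {3,4,5}  (accept∈set)
'a' @ 4: {3,4,5}  (accept∈set)
'a' @ 5: {3,4,5}  (accept∈set)
end set {3,4,5} — state 3 in

Answer: ACCEPT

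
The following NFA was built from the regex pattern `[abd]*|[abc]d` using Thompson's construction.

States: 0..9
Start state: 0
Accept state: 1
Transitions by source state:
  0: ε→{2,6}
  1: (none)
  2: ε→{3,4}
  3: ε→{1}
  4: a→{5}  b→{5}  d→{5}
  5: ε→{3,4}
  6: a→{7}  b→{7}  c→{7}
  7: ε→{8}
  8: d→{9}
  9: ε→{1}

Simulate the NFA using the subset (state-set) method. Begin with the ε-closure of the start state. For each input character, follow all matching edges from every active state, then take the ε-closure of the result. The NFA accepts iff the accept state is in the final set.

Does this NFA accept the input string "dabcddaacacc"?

S₀ = ε-closure({0}) = {0,1,2,3,4,6}
'd' @ 1: {1,3,4,5}  (accept∈set)
'a' @ 2: {1,3,4,5}  (accept∈set)
'b' @ 3: {1,3,4,5}  (accept∈set)
'c' @ 4: {}  — no active states
rest 'ddaacacc' ignored (set empty)
final: {}; accept 1 not in set

Answer: REJECT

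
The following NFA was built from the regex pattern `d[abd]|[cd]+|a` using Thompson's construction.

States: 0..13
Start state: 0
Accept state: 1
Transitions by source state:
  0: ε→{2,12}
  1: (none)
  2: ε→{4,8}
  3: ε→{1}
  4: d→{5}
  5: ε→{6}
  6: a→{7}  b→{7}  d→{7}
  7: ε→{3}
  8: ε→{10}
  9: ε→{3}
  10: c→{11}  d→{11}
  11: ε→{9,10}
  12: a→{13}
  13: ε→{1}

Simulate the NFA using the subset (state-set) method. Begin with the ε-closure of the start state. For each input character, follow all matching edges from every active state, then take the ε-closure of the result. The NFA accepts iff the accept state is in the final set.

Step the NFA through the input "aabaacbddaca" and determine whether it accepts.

S₀ = ε-closure({0}) = {0,2,4,8,10,12}
'a' @ 1: {1,13}  (accept∈set)
'a' @ 2: {}  — state set empty
rest 'baacbddaca' ignored (set empty)
final: {}; accept 1 not in set

Answer: REJECT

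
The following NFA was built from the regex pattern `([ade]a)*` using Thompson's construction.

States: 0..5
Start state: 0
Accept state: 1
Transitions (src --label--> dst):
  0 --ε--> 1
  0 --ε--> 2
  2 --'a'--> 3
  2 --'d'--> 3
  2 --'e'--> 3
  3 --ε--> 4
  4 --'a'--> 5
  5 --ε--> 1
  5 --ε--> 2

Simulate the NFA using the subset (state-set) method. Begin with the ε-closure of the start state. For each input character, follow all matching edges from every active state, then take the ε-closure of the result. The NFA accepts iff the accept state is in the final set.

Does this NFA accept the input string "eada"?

initial (ε-close {0}): {0,1,2}
'e' @ 1: {3,4}
'a' @ 2: {1,2,5}  (accept∈set)
'd' @ 3: {3,4}
'a' @ 4: {1,2,5}  (accept∈set)
end set {1,2,5} — state 1 in

Answer: ACCEPT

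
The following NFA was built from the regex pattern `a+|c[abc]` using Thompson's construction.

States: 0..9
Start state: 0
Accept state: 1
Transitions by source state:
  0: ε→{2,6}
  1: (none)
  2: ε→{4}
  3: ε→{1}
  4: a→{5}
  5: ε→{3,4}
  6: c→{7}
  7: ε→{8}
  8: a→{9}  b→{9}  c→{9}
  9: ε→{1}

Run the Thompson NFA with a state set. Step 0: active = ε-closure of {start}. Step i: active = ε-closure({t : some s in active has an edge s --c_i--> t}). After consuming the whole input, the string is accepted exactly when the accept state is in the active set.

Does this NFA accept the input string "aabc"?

Answer: REJECT

Trace:
S₀ = ε-closure({0}) = {0,2,4,6}
'a' @ 1: {1,3,4,5}  (accept∈set)
'a' @ 2: {1,3,4,5}  (accept∈set)
'b' @ 3: {}  — state set empty
rest 'c' ignored (set empty)
end set {} — state 1 not in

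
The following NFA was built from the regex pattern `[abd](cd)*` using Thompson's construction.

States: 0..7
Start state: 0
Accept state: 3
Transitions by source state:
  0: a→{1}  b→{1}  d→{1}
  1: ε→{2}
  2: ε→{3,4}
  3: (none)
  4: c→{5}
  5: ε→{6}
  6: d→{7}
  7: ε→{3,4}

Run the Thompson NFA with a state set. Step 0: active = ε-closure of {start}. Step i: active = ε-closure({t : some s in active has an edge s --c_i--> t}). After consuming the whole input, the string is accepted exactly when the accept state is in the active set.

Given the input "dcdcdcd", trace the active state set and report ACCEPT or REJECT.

Answer: ACCEPT

Steps:
S₀ = ε-closure({0}) = {0}
'd' @ 1: {1,2,3,4}  ✓accept
'c' @ 2: {5,6}
'd' @ 3: {3,4,7}  ✓accept
'c' @ 4: {5,6}
'd' @ 5: {3,4,7}  ✓accept
'c' @ 6: {5,6}
'd' @ 7: {3,4,7}  ✓accept
final: {3,4,7}; accept 3 in set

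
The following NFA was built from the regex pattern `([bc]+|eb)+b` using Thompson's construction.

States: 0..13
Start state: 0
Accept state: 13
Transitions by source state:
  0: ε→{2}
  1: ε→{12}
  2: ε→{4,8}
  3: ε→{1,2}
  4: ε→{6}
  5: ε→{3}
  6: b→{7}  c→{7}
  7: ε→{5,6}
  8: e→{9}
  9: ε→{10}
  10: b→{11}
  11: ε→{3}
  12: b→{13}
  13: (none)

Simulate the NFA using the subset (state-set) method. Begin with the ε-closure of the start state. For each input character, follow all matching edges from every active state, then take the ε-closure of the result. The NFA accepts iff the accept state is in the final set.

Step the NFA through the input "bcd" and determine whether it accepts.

start: ε-closure({0}) = {0,2,4,6,8}
'b' @ 1: {1,2,3,4,5,6,7,8,12}
'c' @ 2: {1,2,3,4,5,6,7,8,12}
'd' @ 3: {}  — dead — no transitions
after full input: {}  (accept=13 not in)

Answer: REJECT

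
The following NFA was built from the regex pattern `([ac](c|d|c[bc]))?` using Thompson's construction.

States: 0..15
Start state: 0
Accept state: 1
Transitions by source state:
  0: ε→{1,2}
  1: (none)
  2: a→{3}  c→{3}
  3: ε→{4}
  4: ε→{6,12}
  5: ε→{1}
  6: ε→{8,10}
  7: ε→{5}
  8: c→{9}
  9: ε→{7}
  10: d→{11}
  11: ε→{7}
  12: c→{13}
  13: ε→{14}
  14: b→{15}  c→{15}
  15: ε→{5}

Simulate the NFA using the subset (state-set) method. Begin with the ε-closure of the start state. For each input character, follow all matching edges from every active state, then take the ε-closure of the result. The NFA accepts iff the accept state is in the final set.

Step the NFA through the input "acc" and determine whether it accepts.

start: ε-closure({0}) = {0,1,2}
'a' @ 1: {3,4,6,8,10,12}
'c' @ 2: {1,5,7,9,13,14}  [accepting]
'c' @ 3: {1,5,15}  [accepting]
end set {1,5,15} — state 1 in

Answer: ACCEPT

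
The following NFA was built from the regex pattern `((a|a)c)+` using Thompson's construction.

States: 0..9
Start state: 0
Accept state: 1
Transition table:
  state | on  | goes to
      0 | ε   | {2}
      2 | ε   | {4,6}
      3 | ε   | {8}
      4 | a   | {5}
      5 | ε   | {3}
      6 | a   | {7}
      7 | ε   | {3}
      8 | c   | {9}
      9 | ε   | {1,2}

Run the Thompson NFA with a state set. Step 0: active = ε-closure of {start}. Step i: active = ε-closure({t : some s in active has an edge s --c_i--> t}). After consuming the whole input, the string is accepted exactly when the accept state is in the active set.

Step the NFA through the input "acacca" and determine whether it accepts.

initial (ε-close {0}): {0,2,4,6}
'a' @ 1: {3,5,7,8}
'c' @ 2: {1,2,4,6,9}  [accepting]
'a' @ 3: {3,5,7,8}
'c' @ 4: {1,2,4,6,9}  [accepting]
'c' @ 5: {}  — no active states
rest 'a' ignored (set empty)
final: {}; accept 1 not in set

Answer: REJECT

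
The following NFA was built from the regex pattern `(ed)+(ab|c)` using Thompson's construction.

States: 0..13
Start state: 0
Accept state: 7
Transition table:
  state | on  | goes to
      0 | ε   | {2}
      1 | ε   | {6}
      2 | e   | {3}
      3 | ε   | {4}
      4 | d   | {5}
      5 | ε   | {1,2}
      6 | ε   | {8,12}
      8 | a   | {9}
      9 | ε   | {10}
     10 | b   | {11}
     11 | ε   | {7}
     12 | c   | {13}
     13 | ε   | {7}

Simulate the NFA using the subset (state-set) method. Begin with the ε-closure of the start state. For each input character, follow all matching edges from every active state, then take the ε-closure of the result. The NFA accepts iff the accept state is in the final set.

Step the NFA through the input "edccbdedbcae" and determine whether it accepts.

S₀ = ε-closure({0}) = {0,2}
'e' @ 1: {3,4}
'd' @ 2: {1,2,5,6,8,12}
'c' @ 3: {7,13}  ✓accept
'c' @ 4: {}  — state set empty
rest 'bdedbcae' ignored (set empty)
after full input: {}  (accept=7 not in)

Answer: REJECT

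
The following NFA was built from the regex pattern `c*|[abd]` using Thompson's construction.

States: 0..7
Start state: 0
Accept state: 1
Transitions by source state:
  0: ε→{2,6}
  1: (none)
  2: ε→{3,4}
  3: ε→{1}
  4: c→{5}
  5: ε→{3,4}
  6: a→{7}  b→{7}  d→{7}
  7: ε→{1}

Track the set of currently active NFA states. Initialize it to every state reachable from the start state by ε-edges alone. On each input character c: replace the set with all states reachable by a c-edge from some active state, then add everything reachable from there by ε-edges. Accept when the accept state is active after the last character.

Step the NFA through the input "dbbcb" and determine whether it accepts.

S₀ = ε-closure({0}) = {0,1,2,3,4,6}
'd' @ 1: {1,7}  (accept∈set)
'b' @ 2: {}  — dead — no transitions
rest 'bcb' ignored (set empty)
after full input: {}  (accept=1 not in)

Answer: REJECT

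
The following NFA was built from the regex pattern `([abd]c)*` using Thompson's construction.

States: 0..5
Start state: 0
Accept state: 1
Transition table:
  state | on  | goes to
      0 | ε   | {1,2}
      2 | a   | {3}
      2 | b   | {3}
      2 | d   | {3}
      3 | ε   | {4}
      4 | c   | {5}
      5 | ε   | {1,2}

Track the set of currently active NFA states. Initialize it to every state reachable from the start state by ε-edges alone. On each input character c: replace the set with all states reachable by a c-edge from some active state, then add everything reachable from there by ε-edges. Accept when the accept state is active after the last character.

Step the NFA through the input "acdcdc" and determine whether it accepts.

Answer: ACCEPT

Steps:
initial (ε-close {0}): {0,1,2}
'a' @ 1: {3,4}
'c' @ 2: {1,2,5}  [accepting]
'd' @ 3: {3,4}
'c' @ 4: {1,2,5}  [accepting]
'd' @ 5: {3,4}
'c' @ 6: {1,2,5}  [accepting]
end set {1,2,5} — state 1 in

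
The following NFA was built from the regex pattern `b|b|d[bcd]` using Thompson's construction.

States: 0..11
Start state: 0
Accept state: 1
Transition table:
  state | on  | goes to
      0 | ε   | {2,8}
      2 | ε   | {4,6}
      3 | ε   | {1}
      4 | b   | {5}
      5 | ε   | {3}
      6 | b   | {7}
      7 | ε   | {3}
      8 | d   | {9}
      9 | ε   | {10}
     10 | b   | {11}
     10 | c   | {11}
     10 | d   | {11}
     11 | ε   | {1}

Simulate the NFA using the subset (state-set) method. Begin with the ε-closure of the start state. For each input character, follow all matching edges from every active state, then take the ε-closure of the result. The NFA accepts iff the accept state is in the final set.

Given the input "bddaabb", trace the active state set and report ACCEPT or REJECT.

S₀ = ε-closure({0}) = {0,2,4,6,8}
'b' @ 1: {1,3,5,7}  (accept∈set)
'd' @ 2: {}  — no active states
rest 'daabb' ignored (set empty)
after full input: {}  (accept=1 not in)

Answer: REJECT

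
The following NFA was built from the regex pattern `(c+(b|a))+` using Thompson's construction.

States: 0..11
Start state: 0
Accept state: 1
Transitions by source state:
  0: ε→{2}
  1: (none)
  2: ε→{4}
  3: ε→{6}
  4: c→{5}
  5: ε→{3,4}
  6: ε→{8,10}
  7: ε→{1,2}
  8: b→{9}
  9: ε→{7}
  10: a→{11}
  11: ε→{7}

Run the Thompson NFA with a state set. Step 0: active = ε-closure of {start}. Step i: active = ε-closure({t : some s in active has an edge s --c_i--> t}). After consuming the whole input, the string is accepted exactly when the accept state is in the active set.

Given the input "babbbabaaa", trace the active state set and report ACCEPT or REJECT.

start: ε-closure({0}) = {0,2,4}
'b' @ 1: {}  — dead — no transitions
rest 'abbbabaaa' ignored (set empty)
end set {} — state 1 not in

Answer: REJECT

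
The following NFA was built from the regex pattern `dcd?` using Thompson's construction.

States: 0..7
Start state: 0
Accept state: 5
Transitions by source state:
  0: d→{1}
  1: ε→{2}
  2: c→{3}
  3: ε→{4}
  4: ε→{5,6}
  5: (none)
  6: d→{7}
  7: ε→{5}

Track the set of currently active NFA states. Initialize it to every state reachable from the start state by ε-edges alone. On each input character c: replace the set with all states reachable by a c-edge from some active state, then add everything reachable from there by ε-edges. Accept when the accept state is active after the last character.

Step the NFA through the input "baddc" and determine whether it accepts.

start: ε-closure({0}) = {0}
'b' @ 1: {}  — dead — no transitions
rest 'addc' ignored (set empty)
after full input: {}  (accept=5 not in)

Answer: REJECT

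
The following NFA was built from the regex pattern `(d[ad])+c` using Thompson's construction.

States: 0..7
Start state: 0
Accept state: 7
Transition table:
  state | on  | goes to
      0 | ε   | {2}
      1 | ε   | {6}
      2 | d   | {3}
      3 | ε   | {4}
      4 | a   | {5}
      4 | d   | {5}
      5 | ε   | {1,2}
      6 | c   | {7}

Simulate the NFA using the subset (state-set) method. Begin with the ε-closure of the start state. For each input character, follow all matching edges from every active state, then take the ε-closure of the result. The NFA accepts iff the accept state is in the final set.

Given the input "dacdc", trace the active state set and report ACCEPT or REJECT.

Answer: REJECT

Steps:
initial (ε-close {0}): {0,2}
'd' @ 1: {3,4}
'a' @ 2: {1,2,5,6}
'c' @ 3: {7}  ✓accept
'd' @ 4: {}  — no active states
rest 'c' ignored (set empty)
final: {}; accept 7 not in set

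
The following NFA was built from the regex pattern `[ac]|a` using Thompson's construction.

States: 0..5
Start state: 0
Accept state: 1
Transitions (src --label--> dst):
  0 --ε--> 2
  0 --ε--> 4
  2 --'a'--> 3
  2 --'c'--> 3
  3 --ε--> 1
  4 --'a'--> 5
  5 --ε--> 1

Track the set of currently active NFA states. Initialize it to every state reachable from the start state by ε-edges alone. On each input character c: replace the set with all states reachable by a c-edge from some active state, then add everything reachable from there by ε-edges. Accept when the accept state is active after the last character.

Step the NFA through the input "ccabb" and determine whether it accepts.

Answer: REJECT

Trace:
start: ε-closure({0}) = {0,2,4}
'c' @ 1: {1,3}  (accept∈set)
'c' @ 2: {}  — state set empty
rest 'abb' ignored (set empty)
end set {} — state 1 not in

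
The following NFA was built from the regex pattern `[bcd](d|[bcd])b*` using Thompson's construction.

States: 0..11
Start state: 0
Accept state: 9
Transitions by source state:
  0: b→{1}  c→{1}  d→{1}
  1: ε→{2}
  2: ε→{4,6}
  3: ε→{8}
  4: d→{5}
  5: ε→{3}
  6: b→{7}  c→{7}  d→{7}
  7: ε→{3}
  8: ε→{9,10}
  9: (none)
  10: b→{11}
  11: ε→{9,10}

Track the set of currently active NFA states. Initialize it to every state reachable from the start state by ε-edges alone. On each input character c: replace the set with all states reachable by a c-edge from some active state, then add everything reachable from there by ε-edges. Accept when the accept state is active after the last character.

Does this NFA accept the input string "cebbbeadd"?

S₀ = ε-closure({0}) = {0}
'c' @ 1: {1,2,4,6}
'e' @ 2: {}  — no active states
rest 'bbbeadd' ignored (set empty)
final: {}; accept 9 not in set

Answer: REJECT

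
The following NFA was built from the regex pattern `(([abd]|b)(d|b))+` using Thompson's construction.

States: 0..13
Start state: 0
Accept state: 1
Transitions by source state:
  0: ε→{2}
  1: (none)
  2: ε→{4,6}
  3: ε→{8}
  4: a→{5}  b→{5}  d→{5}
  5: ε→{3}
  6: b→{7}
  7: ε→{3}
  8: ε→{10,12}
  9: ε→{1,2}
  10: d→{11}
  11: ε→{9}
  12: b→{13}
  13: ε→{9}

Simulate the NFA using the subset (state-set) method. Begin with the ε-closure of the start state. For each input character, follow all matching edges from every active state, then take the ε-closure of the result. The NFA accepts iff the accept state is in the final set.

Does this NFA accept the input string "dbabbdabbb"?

Answer: ACCEPT

Derivation:
initial (ε-close {0}): {0,2,4,6}
'd' @ 1: {3,5,8,10,12}
'b' @ 2: {1,2,4,6,9,13}  ✓accept
'a' @ 3: {3,5,8,10,12}
'b' @ 4: {1,2,4,6,9,13}  ✓accept
'b' @ 5: {3,5,7,8,10,12}
'd' @ 6: {1,2,4,6,9,11}  ✓accept
'a' @ 7: {3,5,8,10,12}
'b' @ 8: {1,2,4,6,9,13}  ✓accept
'b' @ 9: {3,5,7,8,10,12}
'b' @ 10: {1,2,4,6,9,13}  ✓accept
after full input: {1,2,4,6,9,13}  (accept=1 in)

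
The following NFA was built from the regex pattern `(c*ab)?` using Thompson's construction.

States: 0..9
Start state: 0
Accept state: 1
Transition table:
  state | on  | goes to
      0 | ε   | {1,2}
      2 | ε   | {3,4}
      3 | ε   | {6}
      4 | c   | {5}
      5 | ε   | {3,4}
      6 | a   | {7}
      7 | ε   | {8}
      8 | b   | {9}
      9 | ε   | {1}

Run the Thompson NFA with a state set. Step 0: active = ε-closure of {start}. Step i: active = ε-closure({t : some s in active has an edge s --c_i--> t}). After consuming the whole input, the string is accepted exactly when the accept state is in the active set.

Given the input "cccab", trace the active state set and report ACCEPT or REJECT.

S₀ = ε-closure({0}) = {0,1,2,3,4,6}
'c' @ 1: {3,4,5,6}
'c' @ 2: {3,4,5,6}
'c' @ 3: {3,4,5,6}
'a' @ 4: {7,8}
'b' @ 5: {1,9}  ✓accept
final: {1,9}; accept 1 in set

Answer: ACCEPT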